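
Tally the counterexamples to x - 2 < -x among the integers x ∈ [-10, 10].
Counterexamples in [-10, 10]: {1, 2, 3, 4, 5, 6, 7, 8, 9, 10}.

Counting them gives 10 values.

Answer: 10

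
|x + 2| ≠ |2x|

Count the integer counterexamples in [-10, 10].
Counterexamples in [-10, 10]: {2}.

Counting them gives 1 values.

Answer: 1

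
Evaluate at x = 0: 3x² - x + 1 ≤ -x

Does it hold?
x = 0: LHS = 3·0² - 0 + 1 = 1, RHS = -0 = 0; 1 ≤ 0 — FAILS

The relation fails at x = 0, so x = 0 is a counterexample.

Answer: No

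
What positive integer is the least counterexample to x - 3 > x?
Testing positive integers:
x = 1: LHS = 1 - 3 = -2; -2 > 1 — FAILS  ← smallest positive counterexample

Answer: x = 1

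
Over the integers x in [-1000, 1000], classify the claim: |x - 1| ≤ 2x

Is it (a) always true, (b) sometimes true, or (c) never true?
Holds at x = 1: LHS = |1 - 1| = |0| = 0, RHS = 2·1 = 2; 0 ≤ 2 — holds
Fails at x = 0: LHS = |0 - 1| = |-1| = 1, RHS = 2·0 = 0; 1 ≤ 0 — FAILS
It is satisfied by some integers in the range but not all.

Answer: Sometimes true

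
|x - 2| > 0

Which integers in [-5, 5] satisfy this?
Holds for: {-5, -4, -3, -2, -1, 0, 1, 3, 4, 5}
Fails for: {2}

Answer: {-5, -4, -3, -2, -1, 0, 1, 3, 4, 5}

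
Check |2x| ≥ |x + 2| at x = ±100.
x = 100: LHS = |2·100| = |200| = 200, RHS = |100 + 2| = |102| = 102; 200 ≥ 102 — holds
x = -100: LHS = |2·(-100)| = |-200| = 200, RHS = |(-100) + 2| = |-98| = 98; 200 ≥ 98 — holds

Answer: Yes, holds for both x = 100 and x = -100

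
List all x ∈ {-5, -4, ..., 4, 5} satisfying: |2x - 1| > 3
Holds for: {-5, -4, -3, -2, 3, 4, 5}
Fails for: {-1, 0, 1, 2}

Answer: {-5, -4, -3, -2, 3, 4, 5}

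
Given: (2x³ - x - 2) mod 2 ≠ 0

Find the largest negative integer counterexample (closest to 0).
Testing negative integers from -1 downward:
x = -1: LHS = (2·(-1)³ - (-1) - 2) mod 2 = (-3) mod 2 = 1; 1 ≠ 0 — holds
x = -2: LHS = (2·(-2)³ - (-2) - 2) mod 2 = (-16) mod 2 = 0; 0 ≠ 0 — FAILS  ← closest negative counterexample to 0

Answer: x = -2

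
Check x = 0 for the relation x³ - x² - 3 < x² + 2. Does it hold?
x = 0: LHS = 0³ - 0² - 3 = -3, RHS = 0² + 2 = 2; -3 < 2 — holds

The relation is satisfied at x = 0.

Answer: Yes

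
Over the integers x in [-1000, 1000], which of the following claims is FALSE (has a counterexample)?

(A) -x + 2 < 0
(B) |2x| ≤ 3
(A) x = 0: LHS = -0 + 2 = 2; 2 < 0 — FAILS
(B) x = 2: LHS = |2·2| = |4| = 4; 4 ≤ 3 — FAILS

Answer: Both A and B are false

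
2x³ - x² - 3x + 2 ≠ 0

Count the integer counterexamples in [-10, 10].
Counterexamples in [-10, 10]: {1}.

Counting them gives 1 values.

Answer: 1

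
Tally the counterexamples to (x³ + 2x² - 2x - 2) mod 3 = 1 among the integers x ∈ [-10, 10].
Counterexamples in [-10, 10]: {-8, -5, -2, 1, 4, 7, 10}.

Counting them gives 7 values.

Answer: 7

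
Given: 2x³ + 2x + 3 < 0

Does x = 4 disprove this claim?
Substitute x = 4 into the relation:
x = 4: LHS = 2·4³ + 2·4 + 3 = 139; 139 < 0 — FAILS

Since the claim fails at x = 4, this value is a counterexample.

Answer: Yes, x = 4 is a counterexample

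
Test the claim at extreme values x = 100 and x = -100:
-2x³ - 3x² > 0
x = 100: LHS = -2·100³ - 3·100² = -2030000; -2030000 > 0 — FAILS
x = -100: LHS = -2·(-100)³ - 3·(-100)² = 1970000; 1970000 > 0 — holds

Answer: Partially: fails for x = 100, holds for x = -100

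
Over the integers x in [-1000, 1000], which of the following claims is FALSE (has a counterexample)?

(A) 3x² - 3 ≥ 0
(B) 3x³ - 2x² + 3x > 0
(A) x = 0: LHS = 3·0² - 3 = -3; -3 ≥ 0 — FAILS
(B) x = 0: LHS = 3·0³ - 2·0² + 3·0 = 0; 0 > 0 — FAILS

Answer: Both A and B are false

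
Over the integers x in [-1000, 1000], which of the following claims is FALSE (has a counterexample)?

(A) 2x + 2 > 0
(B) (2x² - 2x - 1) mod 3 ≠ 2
(A) x = -1: LHS = 2·(-1) + 2 = 0; 0 > 0 — FAILS
(B) x = 0: LHS = (2·0² - 2·0 - 1) mod 3 = (-1) mod 3 = 2; 2 ≠ 2 — FAILS

Answer: Both A and B are false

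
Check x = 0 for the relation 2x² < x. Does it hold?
x = 0: LHS = 2·0² = 0; 0 < 0 — FAILS

The relation fails at x = 0, so x = 0 is a counterexample.

Answer: No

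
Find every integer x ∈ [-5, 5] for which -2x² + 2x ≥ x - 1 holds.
Holds for: {0, 1}
Fails for: {-5, -4, -3, -2, -1, 2, 3, 4, 5}

Answer: {0, 1}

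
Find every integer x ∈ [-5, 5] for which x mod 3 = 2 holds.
Holds for: {-4, -1, 2, 5}
Fails for: {-5, -3, -2, 0, 1, 3, 4}

Answer: {-4, -1, 2, 5}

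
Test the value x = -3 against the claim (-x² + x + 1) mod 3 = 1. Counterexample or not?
Substitute x = -3 into the relation:
x = -3: LHS = (-(-3)² + (-3) + 1) mod 3 = (-11) mod 3 = 1; 1 = 1 — holds

The claim holds here, so x = -3 is not a counterexample. (A counterexample exists elsewhere, e.g. x = -1.)

Answer: No, x = -3 is not a counterexample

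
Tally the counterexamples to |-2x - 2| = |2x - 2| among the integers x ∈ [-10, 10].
Counterexamples in [-10, 10]: {-10, -9, -8, -7, -6, -5, -4, -3, -2, -1, 1, 2, 3, 4, 5, 6, 7, 8, 9, 10}.

Counting them gives 20 values.

Answer: 20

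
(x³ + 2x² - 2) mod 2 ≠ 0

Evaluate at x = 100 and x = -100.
x = 100: LHS = (100³ + 2·100² - 2) mod 2 = 1019998 mod 2 = 0; 0 ≠ 0 — FAILS
x = -100: LHS = ((-100)³ + 2·(-100)² - 2) mod 2 = (-980002) mod 2 = 0; 0 ≠ 0 — FAILS

Answer: No, fails for both x = 100 and x = -100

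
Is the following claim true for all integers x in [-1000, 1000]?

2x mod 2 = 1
The claim fails at x = 0:
x = 0: LHS = (2·0) mod 2 = 0 mod 2 = 0; 0 = 1 — FAILS

Because a single integer refutes it, the statement is false.

Answer: False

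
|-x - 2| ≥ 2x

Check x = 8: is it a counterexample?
Substitute x = 8 into the relation:
x = 8: LHS = |-8 - 2| = |-10| = 10, RHS = 2·8 = 16; 10 ≥ 16 — FAILS

Since the claim fails at x = 8, this value is a counterexample.

Answer: Yes, x = 8 is a counterexample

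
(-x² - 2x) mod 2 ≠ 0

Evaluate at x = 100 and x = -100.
x = 100: LHS = (-100² - 2·100) mod 2 = (-10200) mod 2 = 0; 0 ≠ 0 — FAILS
x = -100: LHS = (-(-100)² - 2·(-100)) mod 2 = (-9800) mod 2 = 0; 0 ≠ 0 — FAILS

Answer: No, fails for both x = 100 and x = -100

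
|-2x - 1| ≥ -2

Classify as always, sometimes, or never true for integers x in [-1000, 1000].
An absolute value is never negative, so the left side is ≥ 0 for every x, while the right side is -2. Tightest case in [-1000, 1000] is x = 0:
x = 0: LHS = |-2·0 - 1| = |-1| = 1; 1 ≥ -2 — holds
Hence LHS − RHS is never negative, i.e. LHS ≥ RHS throughout, so the relation holds for every integer in [-1000, 1000].

No counterexample exists.

Answer: Always true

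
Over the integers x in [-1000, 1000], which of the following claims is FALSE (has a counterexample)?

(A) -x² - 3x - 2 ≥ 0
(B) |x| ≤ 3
(A) x = 0: LHS = -0² - 3·0 - 2 = -2; -2 ≥ 0 — FAILS
(B) x = 4: LHS = |4| = 4; 4 ≤ 3 — FAILS

Answer: Both A and B are false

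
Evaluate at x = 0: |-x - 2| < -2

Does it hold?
x = 0: LHS = |-0 - 2| = |-2| = 2; 2 < -2 — FAILS

The relation fails at x = 0, so x = 0 is a counterexample.

Answer: No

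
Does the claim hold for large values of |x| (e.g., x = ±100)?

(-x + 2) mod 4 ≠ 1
x = 100: LHS = (-100 + 2) mod 4 = (-98) mod 4 = 2; 2 ≠ 1 — holds
x = -100: LHS = (-(-100) + 2) mod 4 = 102 mod 4 = 2; 2 ≠ 1 — holds

Answer: Yes, holds for both x = 100 and x = -100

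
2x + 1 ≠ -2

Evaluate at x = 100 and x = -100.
x = 100: LHS = 2·100 + 1 = 201; 201 ≠ -2 — holds
x = -100: LHS = 2·(-100) + 1 = -199; -199 ≠ -2 — holds

Answer: Yes, holds for both x = 100 and x = -100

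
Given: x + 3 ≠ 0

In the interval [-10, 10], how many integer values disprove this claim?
Counterexamples in [-10, 10]: {-3}.

Counting them gives 1 values.

Answer: 1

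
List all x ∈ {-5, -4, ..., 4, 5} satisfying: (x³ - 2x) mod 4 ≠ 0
Holds for: {-5, -3, -1, 1, 3, 5}
Fails for: {-4, -2, 0, 2, 4}

Answer: {-5, -3, -1, 1, 3, 5}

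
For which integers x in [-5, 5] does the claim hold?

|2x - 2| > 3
Holds for: {-5, -4, -3, -2, -1, 3, 4, 5}
Fails for: {0, 1, 2}

Answer: {-5, -4, -3, -2, -1, 3, 4, 5}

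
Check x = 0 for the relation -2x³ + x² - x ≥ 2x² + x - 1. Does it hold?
x = 0: LHS = -2·0³ + 0² - 0 = 0, RHS = 2·0² + 0 - 1 = -1; 0 ≥ -1 — holds

The relation is satisfied at x = 0.

Answer: Yes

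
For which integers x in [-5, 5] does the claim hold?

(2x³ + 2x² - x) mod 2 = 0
Holds for: {-4, -2, 0, 2, 4}
Fails for: {-5, -3, -1, 1, 3, 5}

Answer: {-4, -2, 0, 2, 4}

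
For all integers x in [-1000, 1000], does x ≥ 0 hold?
The claim fails at x = -1:
x = -1: -1 ≥ 0 — FAILS

Because a single integer refutes it, the statement is false.

Answer: False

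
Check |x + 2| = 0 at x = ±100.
x = 100: LHS = |100 + 2| = |102| = 102; 102 = 0 — FAILS
x = -100: LHS = |(-100) + 2| = |-98| = 98; 98 = 0 — FAILS

Answer: No, fails for both x = 100 and x = -100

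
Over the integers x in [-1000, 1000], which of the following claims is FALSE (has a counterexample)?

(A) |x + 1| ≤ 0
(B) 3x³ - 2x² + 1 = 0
(A) x = 0: LHS = |0 + 1| = |1| = 1; 1 ≤ 0 — FAILS
(B) x = 0: LHS = 3·0³ - 2·0² + 1 = 1; 1 = 0 — FAILS

Answer: Both A and B are false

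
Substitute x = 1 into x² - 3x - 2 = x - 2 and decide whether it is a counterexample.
Substitute x = 1 into the relation:
x = 1: LHS = 1² - 3·1 - 2 = -4, RHS = 1 - 2 = -1; -4 = -1 — FAILS

Since the claim fails at x = 1, this value is a counterexample.

Answer: Yes, x = 1 is a counterexample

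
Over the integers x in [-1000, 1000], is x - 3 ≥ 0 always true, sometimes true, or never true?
Holds at x = 3: LHS = 3 - 3 = 0; 0 ≥ 0 — holds
Fails at x = 0: LHS = 0 - 3 = -3; -3 ≥ 0 — FAILS
It is satisfied by some integers in the range but not all.

Answer: Sometimes true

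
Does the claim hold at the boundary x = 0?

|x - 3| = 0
x = 0: LHS = |0 - 3| = |-3| = 3; 3 = 0 — FAILS

The relation fails at x = 0, so x = 0 is a counterexample.

Answer: No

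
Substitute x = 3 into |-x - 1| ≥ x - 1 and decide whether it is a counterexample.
Substitute x = 3 into the relation:
x = 3: LHS = |-3 - 1| = |-4| = 4, RHS = 3 - 1 = 2; 4 ≥ 2 — holds

The relation holds at x = 3, so it is not a counterexample.

Answer: No, x = 3 is not a counterexample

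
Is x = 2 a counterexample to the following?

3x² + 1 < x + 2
Substitute x = 2 into the relation:
x = 2: LHS = 3·2² + 1 = 13, RHS = 2 + 2 = 4; 13 < 4 — FAILS

Since the claim fails at x = 2, this value is a counterexample.

Answer: Yes, x = 2 is a counterexample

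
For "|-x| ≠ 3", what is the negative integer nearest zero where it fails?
Testing negative integers from -1 downward:
x = -1: LHS = |-(-1)| = |1| = 1; 1 ≠ 3 — holds
x = -2: LHS = |-(-2)| = |2| = 2; 2 ≠ 3 — holds
x = -3: LHS = |-(-3)| = |3| = 3; 3 ≠ 3 — FAILS  ← closest negative counterexample to 0

Answer: x = -3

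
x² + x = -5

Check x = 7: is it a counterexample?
Substitute x = 7 into the relation:
x = 7: LHS = 7² + 7 = 56; 56 = -5 — FAILS

Since the claim fails at x = 7, this value is a counterexample.

Answer: Yes, x = 7 is a counterexample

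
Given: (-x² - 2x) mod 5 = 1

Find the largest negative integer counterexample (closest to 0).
Testing negative integers from -1 downward:
x = -1: LHS = (-(-1)² - 2·(-1)) mod 5 = 1 mod 5 = 1; 1 = 1 — holds
x = -2: LHS = (-(-2)² - 2·(-2)) mod 5 = 0 mod 5 = 0; 0 = 1 — FAILS  ← closest negative counterexample to 0

Answer: x = -2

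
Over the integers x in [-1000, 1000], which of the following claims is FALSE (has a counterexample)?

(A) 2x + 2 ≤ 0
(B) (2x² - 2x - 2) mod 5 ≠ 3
(A) x = 0: LHS = 2·0 + 2 = 2; 2 ≤ 0 — FAILS
(B) x = 0: LHS = (2·0² - 2·0 - 2) mod 5 = (-2) mod 5 = 3; 3 ≠ 3 — FAILS

Answer: Both A and B are false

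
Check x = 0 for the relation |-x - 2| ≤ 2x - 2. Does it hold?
x = 0: LHS = |-0 - 2| = |-2| = 2, RHS = 2·0 - 2 = -2; 2 ≤ -2 — FAILS

The relation fails at x = 0, so x = 0 is a counterexample.

Answer: No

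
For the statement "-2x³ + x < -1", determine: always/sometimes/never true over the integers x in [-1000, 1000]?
Holds at x = 2: LHS = -2·2³ + 2 = -14; -14 < -1 — holds
Fails at x = 0: LHS = -2·0³ + 0 = 0; 0 < -1 — FAILS
It is satisfied by some integers in the range but not all.

Answer: Sometimes true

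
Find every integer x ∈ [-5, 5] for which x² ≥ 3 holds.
Holds for: {-5, -4, -3, -2, 2, 3, 4, 5}
Fails for: {-1, 0, 1}

Answer: {-5, -4, -3, -2, 2, 3, 4, 5}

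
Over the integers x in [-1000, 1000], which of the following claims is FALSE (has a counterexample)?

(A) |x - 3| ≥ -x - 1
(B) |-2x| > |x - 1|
(A) Over all integers in [-1000, 1000], LHS − RHS is smallest at x = 0, where it equals 4:
x = 0: LHS = |0 - 3| = |-3| = 3, RHS = -0 - 1 = -1; 3 ≥ -1 — holds
At the ends of the range:
x = -1000: LHS = |(-1000) - 3| = |-1003| = 1003, RHS = -(-1000) - 1 = 999; 1003 ≥ 999 — holds
x = 1000: LHS = |1000 - 3| = |997| = 997, RHS = -1000 - 1 = -1001; 997 ≥ -1001 — holds
Hence LHS − RHS is never negative, i.e. LHS ≥ RHS throughout, so the relation holds for every integer in [-1000, 1000].

(B) x = 0: LHS = |-2·0| = |0| = 0, RHS = |0 - 1| = |-1| = 1; 0 > 1 — FAILS

Only (B) has a counterexample.

Answer: B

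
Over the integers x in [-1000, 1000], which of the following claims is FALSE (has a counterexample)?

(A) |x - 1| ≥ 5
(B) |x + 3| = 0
(A) x = 0: LHS = |0 - 1| = |-1| = 1; 1 ≥ 5 — FAILS
(B) x = 0: LHS = |0 + 3| = |3| = 3; 3 = 0 — FAILS

Answer: Both A and B are false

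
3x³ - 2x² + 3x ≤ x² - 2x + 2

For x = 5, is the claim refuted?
Substitute x = 5 into the relation:
x = 5: LHS = 3·5³ - 2·5² + 3·5 = 340, RHS = 5² - 2·5 + 2 = 17; 340 ≤ 17 — FAILS

Since the claim fails at x = 5, this value is a counterexample.

Answer: Yes, x = 5 is a counterexample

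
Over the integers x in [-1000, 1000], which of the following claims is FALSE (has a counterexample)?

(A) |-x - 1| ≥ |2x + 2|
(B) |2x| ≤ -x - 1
(A) x = 0: LHS = |-0 - 1| = |-1| = 1, RHS = |2·0 + 2| = |2| = 2; 1 ≥ 2 — FAILS
(B) x = 0: LHS = |2·0| = |0| = 0, RHS = -0 - 1 = -1; 0 ≤ -1 — FAILS

Answer: Both A and B are false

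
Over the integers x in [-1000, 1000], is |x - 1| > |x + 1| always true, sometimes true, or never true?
Holds at x = -1: LHS = |(-1) - 1| = |-2| = 2, RHS = |(-1) + 1| = |0| = 0; 2 > 0 — holds
Fails at x = 0: LHS = |0 - 1| = |-1| = 1, RHS = |0 + 1| = |1| = 1; 1 > 1 — FAILS
It is satisfied by some integers in the range but not all.

Answer: Sometimes true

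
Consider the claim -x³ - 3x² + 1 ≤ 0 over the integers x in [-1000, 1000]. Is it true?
The claim fails at x = 0:
x = 0: LHS = -0³ - 3·0² + 1 = 1; 1 ≤ 0 — FAILS

Because a single integer refutes it, the statement is false.

Answer: False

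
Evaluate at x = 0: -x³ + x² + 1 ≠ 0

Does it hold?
x = 0: LHS = -0³ + 0² + 1 = 1; 1 ≠ 0 — holds

The relation is satisfied at x = 0.

Answer: Yes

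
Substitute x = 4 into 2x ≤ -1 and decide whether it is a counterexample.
Substitute x = 4 into the relation:
x = 4: LHS = 2·4 = 8; 8 ≤ -1 — FAILS

Since the claim fails at x = 4, this value is a counterexample.

Answer: Yes, x = 4 is a counterexample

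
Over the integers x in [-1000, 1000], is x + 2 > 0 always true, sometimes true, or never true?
Holds at x = 0: LHS = 0 + 2 = 2; 2 > 0 — holds
Fails at x = -2: LHS = (-2) + 2 = 0; 0 > 0 — FAILS
It is satisfied by some integers in the range but not all.

Answer: Sometimes true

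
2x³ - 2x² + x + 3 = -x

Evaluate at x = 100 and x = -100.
x = 100: LHS = 2·100³ - 2·100² + 100 + 3 = 1980103; 1980103 = -100 — FAILS
x = -100: LHS = 2·(-100)³ - 2·(-100)² + (-100) + 3 = -2020097, RHS = -(-100) = 100; -2020097 = 100 — FAILS

Answer: No, fails for both x = 100 and x = -100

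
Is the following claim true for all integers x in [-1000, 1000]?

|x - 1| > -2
An absolute value is never negative, so the left side is ≥ 0 for every x, while the right side is -2. Tightest case in [-1000, 1000] is x = 1:
x = 1: LHS = |1 - 1| = |0| = 0; 0 > -2 — holds
Hence LHS − RHS is never zero or negative, i.e. LHS > RHS throughout, so the relation holds for every integer in [-1000, 1000].

No counterexample exists.

Answer: True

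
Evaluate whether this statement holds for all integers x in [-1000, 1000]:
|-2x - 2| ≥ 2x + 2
Over all integers in [-1000, 1000], LHS − RHS is smallest at x = 0, where it equals 0:
x = 0: LHS = |-2·0 - 2| = |-2| = 2, RHS = 2·0 + 2 = 2; 2 ≥ 2 — holds
At the ends of the range:
x = -1000: LHS = |-2·(-1000) - 2| = |1998| = 1998, RHS = 2·(-1000) + 2 = -1998; 1998 ≥ -1998 — holds
x = 1000: LHS = |-2·1000 - 2| = |-2002| = 2002, RHS = 2·1000 + 2 = 2002; 2002 ≥ 2002 — holds
Hence LHS − RHS is never negative, i.e. LHS ≥ RHS throughout, so the relation holds for every integer in [-1000, 1000].

No counterexample exists.

Answer: True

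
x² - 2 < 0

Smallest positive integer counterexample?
Testing positive integers:
x = 1: LHS = 1² - 2 = -1; -1 < 0 — holds
x = 2: LHS = 2² - 2 = 2; 2 < 0 — FAILS  ← smallest positive counterexample

Answer: x = 2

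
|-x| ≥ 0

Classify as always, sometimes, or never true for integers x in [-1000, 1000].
An absolute value is never negative, so the left side is ≥ 0 for every x, while the right side is 0. Tightest case in [-1000, 1000] is x = 0:
x = 0: LHS = |-0| = |0| = 0; 0 ≥ 0 — holds
Hence LHS − RHS is never negative, i.e. LHS ≥ RHS throughout, so the relation holds for every integer in [-1000, 1000].

No counterexample exists.

Answer: Always true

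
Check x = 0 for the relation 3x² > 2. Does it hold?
x = 0: LHS = 3·0² = 0; 0 > 2 — FAILS

The relation fails at x = 0, so x = 0 is a counterexample.

Answer: No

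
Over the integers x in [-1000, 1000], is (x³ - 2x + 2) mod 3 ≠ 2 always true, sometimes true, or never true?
Holds at x = 1: LHS = (1³ - 2·1 + 2) mod 3 = 1 mod 3 = 1; 1 ≠ 2 — holds
Fails at x = 0: LHS = (0³ - 2·0 + 2) mod 3 = 2 mod 3 = 2; 2 ≠ 2 — FAILS
It is satisfied by some integers in the range but not all.

Answer: Sometimes true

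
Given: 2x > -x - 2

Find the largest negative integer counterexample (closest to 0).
Testing negative integers from -1 downward:
x = -1: LHS = 2·(-1) = -2, RHS = -(-1) - 2 = -1; -2 > -1 — FAILS  ← closest negative counterexample to 0

Answer: x = -1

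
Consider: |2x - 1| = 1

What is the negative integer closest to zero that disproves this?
Testing negative integers from -1 downward:
x = -1: LHS = |2·(-1) - 1| = |-3| = 3; 3 = 1 — FAILS  ← closest negative counterexample to 0

Answer: x = -1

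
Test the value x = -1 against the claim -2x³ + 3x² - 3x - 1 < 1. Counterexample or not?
Substitute x = -1 into the relation:
x = -1: LHS = -2·(-1)³ + 3·(-1)² - 3·(-1) - 1 = 7; 7 < 1 — FAILS

Since the claim fails at x = -1, this value is a counterexample.

Answer: Yes, x = -1 is a counterexample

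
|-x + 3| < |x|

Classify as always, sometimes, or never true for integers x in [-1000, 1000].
Holds at x = 2: LHS = |-2 + 3| = |1| = 1, RHS = |2| = 2; 1 < 2 — holds
Fails at x = 0: LHS = |-0 + 3| = |3| = 3, RHS = |0| = 0; 3 < 0 — FAILS
It is satisfied by some integers in the range but not all.

Answer: Sometimes true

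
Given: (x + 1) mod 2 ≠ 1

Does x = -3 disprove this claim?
Substitute x = -3 into the relation:
x = -3: LHS = ((-3) + 1) mod 2 = (-2) mod 2 = 0; 0 ≠ 1 — holds

The claim holds here, so x = -3 is not a counterexample. (A counterexample exists elsewhere, e.g. x = 0.)

Answer: No, x = -3 is not a counterexample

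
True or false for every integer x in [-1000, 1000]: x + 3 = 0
The claim fails at x = 0:
x = 0: LHS = 0 + 3 = 3; 3 = 0 — FAILS

Because a single integer refutes it, the statement is false.

Answer: False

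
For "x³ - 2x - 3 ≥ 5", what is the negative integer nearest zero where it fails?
Testing negative integers from -1 downward:
x = -1: LHS = (-1)³ - 2·(-1) - 3 = -2; -2 ≥ 5 — FAILS  ← closest negative counterexample to 0

Answer: x = -1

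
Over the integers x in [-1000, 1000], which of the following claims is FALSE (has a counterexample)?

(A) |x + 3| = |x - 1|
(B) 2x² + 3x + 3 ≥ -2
(A) x = 0: LHS = |0 + 3| = |3| = 3, RHS = |0 - 1| = |-1| = 1; 3 = 1 — FAILS

(B) Over all integers in [-1000, 1000], LHS − RHS is smallest at x = -1, where it equals 4:
x = -1: LHS = 2·(-1)² + 3·(-1) + 3 = 2; 2 ≥ -2 — holds
At the ends of the range:
x = -1000: LHS = 2·(-1000)² + 3·(-1000) + 3 = 1997003; 1997003 ≥ -2 — holds
x = 1000: LHS = 2·1000² + 3·1000 + 3 = 2003003; 2003003 ≥ -2 — holds
Hence LHS − RHS is never negative, i.e. LHS ≥ RHS throughout, so the relation holds for every integer in [-1000, 1000].

Only (A) has a counterexample.

Answer: A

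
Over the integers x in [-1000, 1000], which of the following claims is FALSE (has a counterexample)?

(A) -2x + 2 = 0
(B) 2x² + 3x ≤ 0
(A) x = 0: LHS = -2·0 + 2 = 2; 2 = 0 — FAILS
(B) x = 1: LHS = 2·1² + 3·1 = 5; 5 ≤ 0 — FAILS

Answer: Both A and B are false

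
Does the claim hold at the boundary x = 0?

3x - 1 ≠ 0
x = 0: LHS = 3·0 - 1 = -1; -1 ≠ 0 — holds

The relation is satisfied at x = 0.

Answer: Yes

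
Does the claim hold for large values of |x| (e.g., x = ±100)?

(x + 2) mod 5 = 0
x = 100: LHS = (100 + 2) mod 5 = 102 mod 5 = 2; 2 = 0 — FAILS
x = -100: LHS = ((-100) + 2) mod 5 = (-98) mod 5 = 2; 2 = 0 — FAILS

Answer: No, fails for both x = 100 and x = -100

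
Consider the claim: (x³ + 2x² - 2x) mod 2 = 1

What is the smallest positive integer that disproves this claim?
Testing positive integers:
x = 1: LHS = (1³ + 2·1² - 2·1) mod 2 = 1 mod 2 = 1; 1 = 1 — holds
x = 2: LHS = (2³ + 2·2² - 2·2) mod 2 = 12 mod 2 = 0; 0 = 1 — FAILS  ← smallest positive counterexample

Answer: x = 2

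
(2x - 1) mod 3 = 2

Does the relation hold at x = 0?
x = 0: LHS = (2·0 - 1) mod 3 = (-1) mod 3 = 2; 2 = 2 — holds

The relation is satisfied at x = 0.

Answer: Yes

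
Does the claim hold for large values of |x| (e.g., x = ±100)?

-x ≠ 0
x = 100: -100 ≠ 0 — holds
x = -100: LHS = -(-100) = 100; 100 ≠ 0 — holds

Answer: Yes, holds for both x = 100 and x = -100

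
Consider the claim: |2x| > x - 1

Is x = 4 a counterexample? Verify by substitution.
Substitute x = 4 into the relation:
x = 4: LHS = |2·4| = |8| = 8, RHS = 4 - 1 = 3; 8 > 3 — holds

The relation holds at x = 4, so it is not a counterexample.

Answer: No, x = 4 is not a counterexample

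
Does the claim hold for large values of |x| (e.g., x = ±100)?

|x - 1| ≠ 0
x = 100: LHS = |100 - 1| = |99| = 99; 99 ≠ 0 — holds
x = -100: LHS = |(-100) - 1| = |-101| = 101; 101 ≠ 0 — holds

Answer: Yes, holds for both x = 100 and x = -100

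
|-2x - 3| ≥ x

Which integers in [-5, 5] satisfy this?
Over all integers in [-5, 5], LHS − RHS is smallest at x = -1, where it equals 2:
x = -1: LHS = |-2·(-1) - 3| = |-1| = 1; 1 ≥ -1 — holds
At the ends of the range:
x = -5: LHS = |-2·(-5) - 3| = |7| = 7; 7 ≥ -5 — holds
x = 5: LHS = |-2·5 - 3| = |-13| = 13; 13 ≥ 5 — holds
Hence LHS − RHS is never negative, i.e. LHS ≥ RHS throughout, so the relation holds for every integer in [-5, 5].

Answer: All integers in [-5, 5]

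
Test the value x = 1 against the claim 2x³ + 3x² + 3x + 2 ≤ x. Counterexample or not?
Substitute x = 1 into the relation:
x = 1: LHS = 2·1³ + 3·1² + 3·1 + 2 = 10; 10 ≤ 1 — FAILS

Since the claim fails at x = 1, this value is a counterexample.

Answer: Yes, x = 1 is a counterexample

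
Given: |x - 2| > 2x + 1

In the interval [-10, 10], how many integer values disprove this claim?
Counterexamples in [-10, 10]: {1, 2, 3, 4, 5, 6, 7, 8, 9, 10}.

Counting them gives 10 values.

Answer: 10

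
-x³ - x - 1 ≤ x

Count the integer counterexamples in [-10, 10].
Counterexamples in [-10, 10]: {-10, -9, -8, -7, -6, -5, -4, -3, -2, -1}.

Counting them gives 10 values.

Answer: 10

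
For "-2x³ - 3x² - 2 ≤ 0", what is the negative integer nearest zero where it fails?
Testing negative integers from -1 downward:
x = -1: LHS = -2·(-1)³ - 3·(-1)² - 2 = -3; -3 ≤ 0 — holds
x = -2: LHS = -2·(-2)³ - 3·(-2)² - 2 = 2; 2 ≤ 0 — FAILS  ← closest negative counterexample to 0

Answer: x = -2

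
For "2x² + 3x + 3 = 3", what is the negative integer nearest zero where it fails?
Testing negative integers from -1 downward:
x = -1: LHS = 2·(-1)² + 3·(-1) + 3 = 2; 2 = 3 — FAILS  ← closest negative counterexample to 0

Answer: x = -1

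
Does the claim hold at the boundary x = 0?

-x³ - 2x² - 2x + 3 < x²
x = 0: LHS = -0³ - 2·0² - 2·0 + 3 = 3, RHS = 0² = 0; 3 < 0 — FAILS

The relation fails at x = 0, so x = 0 is a counterexample.

Answer: No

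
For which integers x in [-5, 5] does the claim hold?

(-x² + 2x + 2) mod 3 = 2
Holds for: {-4, -3, -1, 0, 2, 3, 5}
Fails for: {-5, -2, 1, 4}

Answer: {-4, -3, -1, 0, 2, 3, 5}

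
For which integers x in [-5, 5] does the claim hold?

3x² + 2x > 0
Holds for: {-5, -4, -3, -2, -1, 1, 2, 3, 4, 5}
Fails for: {0}

Answer: {-5, -4, -3, -2, -1, 1, 2, 3, 4, 5}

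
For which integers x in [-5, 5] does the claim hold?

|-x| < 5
Holds for: {-4, -3, -2, -1, 0, 1, 2, 3, 4}
Fails for: {-5, 5}

Answer: {-4, -3, -2, -1, 0, 1, 2, 3, 4}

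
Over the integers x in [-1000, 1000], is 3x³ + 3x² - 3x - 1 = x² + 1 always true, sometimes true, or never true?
Holds at x = 1: LHS = 3·1³ + 3·1² - 3·1 - 1 = 2, RHS = 1² + 1 = 2; 2 = 2 — holds
Fails at x = 0: LHS = 3·0³ + 3·0² - 3·0 - 1 = -1, RHS = 0² + 1 = 1; -1 = 1 — FAILS
It is satisfied by some integers in the range but not all.

Answer: Sometimes true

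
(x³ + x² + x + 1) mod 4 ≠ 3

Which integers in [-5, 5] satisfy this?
Holds for: {-5, -4, -3, -1, 0, 1, 3, 4, 5}
Fails for: {-2, 2}

Answer: {-5, -4, -3, -1, 0, 1, 3, 4, 5}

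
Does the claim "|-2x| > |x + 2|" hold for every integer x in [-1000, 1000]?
The claim fails at x = 0:
x = 0: LHS = |-2·0| = |0| = 0, RHS = |0 + 2| = |2| = 2; 0 > 2 — FAILS

Because a single integer refutes it, the statement is false.

Answer: False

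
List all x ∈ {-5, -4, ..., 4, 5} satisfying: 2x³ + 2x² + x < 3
Holds for: {-5, -4, -3, -2, -1, 0}
Fails for: {1, 2, 3, 4, 5}

Answer: {-5, -4, -3, -2, -1, 0}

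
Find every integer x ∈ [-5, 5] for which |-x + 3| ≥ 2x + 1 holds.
Holds for: {-5, -4, -3, -2, -1, 0}
Fails for: {1, 2, 3, 4, 5}

Answer: {-5, -4, -3, -2, -1, 0}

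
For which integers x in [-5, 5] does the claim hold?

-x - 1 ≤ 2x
Holds for: {0, 1, 2, 3, 4, 5}
Fails for: {-5, -4, -3, -2, -1}

Answer: {0, 1, 2, 3, 4, 5}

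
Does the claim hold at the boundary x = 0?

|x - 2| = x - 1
x = 0: LHS = |0 - 2| = |-2| = 2, RHS = 0 - 1 = -1; 2 = -1 — FAILS

The relation fails at x = 0, so x = 0 is a counterexample.

Answer: No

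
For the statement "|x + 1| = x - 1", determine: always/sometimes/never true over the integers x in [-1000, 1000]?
Over all integers in [-1000, 1000], LHS − RHS is always positive; it is smallest at x = 0, where it equals 2:
x = 0: LHS = |0 + 1| = |1| = 1, RHS = 0 - 1 = -1; 1 = -1 — FAILS
At the ends of the range:
x = -1000: LHS = |(-1000) + 1| = |-999| = 999, RHS = (-1000) - 1 = -1001; 999 = -1001 — FAILS
x = 1000: LHS = |1000 + 1| = |1001| = 1001, RHS = 1000 - 1 = 999; 1001 = 999 — FAILS
Hence LHS − RHS is never 0, i.e. the two sides are never equal, so the claimed relation (=) fails for every integer in [-1000, 1000].

No integer in the range satisfies it.

Answer: Never true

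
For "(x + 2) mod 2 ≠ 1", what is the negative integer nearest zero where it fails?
Testing negative integers from -1 downward:
x = -1: LHS = ((-1) + 2) mod 2 = 1 mod 2 = 1; 1 ≠ 1 — FAILS  ← closest negative counterexample to 0

Answer: x = -1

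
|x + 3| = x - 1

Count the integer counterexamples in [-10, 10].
Counterexamples in [-10, 10]: {-10, -9, -8, -7, -6, -5, -4, -3, -2, -1, 0, 1, 2, 3, 4, 5, 6, 7, 8, 9, 10}.

Counting them gives 21 values.

Answer: 21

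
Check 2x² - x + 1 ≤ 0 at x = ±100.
x = 100: LHS = 2·100² - 100 + 1 = 19901; 19901 ≤ 0 — FAILS
x = -100: LHS = 2·(-100)² - (-100) + 1 = 20101; 20101 ≤ 0 — FAILS

Answer: No, fails for both x = 100 and x = -100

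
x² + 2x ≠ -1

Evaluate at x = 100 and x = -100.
x = 100: LHS = 100² + 2·100 = 10200; 10200 ≠ -1 — holds
x = -100: LHS = (-100)² + 2·(-100) = 9800; 9800 ≠ -1 — holds

Answer: Yes, holds for both x = 100 and x = -100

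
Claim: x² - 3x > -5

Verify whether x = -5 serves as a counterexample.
Substitute x = -5 into the relation:
x = -5: LHS = (-5)² - 3·(-5) = 40; 40 > -5 — holds

The relation holds at x = -5, so it is not a counterexample.

Answer: No, x = -5 is not a counterexample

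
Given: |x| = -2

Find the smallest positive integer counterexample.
Testing positive integers:
x = 1: LHS = |1| = 1; 1 = -2 — FAILS  ← smallest positive counterexample

Answer: x = 1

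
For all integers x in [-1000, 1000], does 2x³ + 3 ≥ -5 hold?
The claim fails at x = -2:
x = -2: LHS = 2·(-2)³ + 3 = -13; -13 ≥ -5 — FAILS

Because a single integer refutes it, the statement is false.

Answer: False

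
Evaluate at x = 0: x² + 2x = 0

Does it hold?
x = 0: LHS = 0² + 2·0 = 0; 0 = 0 — holds

The relation is satisfied at x = 0.

Answer: Yes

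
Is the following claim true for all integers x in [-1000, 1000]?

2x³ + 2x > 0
The claim fails at x = 0:
x = 0: LHS = 2·0³ + 2·0 = 0; 0 > 0 — FAILS

Because a single integer refutes it, the statement is false.

Answer: False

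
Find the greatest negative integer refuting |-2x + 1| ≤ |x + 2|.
Testing negative integers from -1 downward:
x = -1: LHS = |-2·(-1) + 1| = |3| = 3, RHS = |(-1) + 2| = |1| = 1; 3 ≤ 1 — FAILS  ← closest negative counterexample to 0

Answer: x = -1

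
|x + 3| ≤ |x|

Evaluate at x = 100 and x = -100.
x = 100: LHS = |100 + 3| = |103| = 103, RHS = |100| = 100; 103 ≤ 100 — FAILS
x = -100: LHS = |(-100) + 3| = |-97| = 97, RHS = |-100| = 100; 97 ≤ 100 — holds

Answer: Partially: fails for x = 100, holds for x = -100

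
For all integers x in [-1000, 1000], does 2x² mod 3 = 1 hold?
The claim fails at x = 0:
x = 0: LHS = (2·0²) mod 3 = 0 mod 3 = 0; 0 = 1 — FAILS

Because a single integer refutes it, the statement is false.

Answer: False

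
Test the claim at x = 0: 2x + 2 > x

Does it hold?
x = 0: LHS = 2·0 + 2 = 2; 2 > 0 — holds

The relation is satisfied at x = 0.

Answer: Yes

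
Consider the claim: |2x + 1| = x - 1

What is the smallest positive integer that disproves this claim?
Testing positive integers:
x = 1: LHS = |2·1 + 1| = |3| = 3, RHS = 1 - 1 = 0; 3 = 0 — FAILS  ← smallest positive counterexample

Answer: x = 1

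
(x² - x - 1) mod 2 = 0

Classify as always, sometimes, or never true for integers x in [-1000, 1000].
For a polynomial with integer coefficients, its value mod 2 depends only on x mod 2, so it suffices to check one representative of each residue class, x = 0, 1:
x = 0: LHS = (0² - 0 - 1) mod 2 = (-1) mod 2 = 1; 1 = 0 — FAILS
x = 1: LHS = (1² - 1 - 1) mod 2 = (-1) mod 2 = 1; 1 = 0 — FAILS
The relation fails in every residue class, so the claimed relation (=) fails for every integer in [-1000, 1000].

No integer in the range satisfies it.

Answer: Never true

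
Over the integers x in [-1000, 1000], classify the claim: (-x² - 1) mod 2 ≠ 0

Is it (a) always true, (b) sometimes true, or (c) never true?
Holds at x = 0: LHS = (-0² - 1) mod 2 = (-1) mod 2 = 1; 1 ≠ 0 — holds
Fails at x = 1: LHS = (-1² - 1) mod 2 = (-2) mod 2 = 0; 0 ≠ 0 — FAILS
It is satisfied by some integers in the range but not all.

Answer: Sometimes true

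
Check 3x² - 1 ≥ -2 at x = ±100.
x = 100: LHS = 3·100² - 1 = 29999; 29999 ≥ -2 — holds
x = -100: LHS = 3·(-100)² - 1 = 29999; 29999 ≥ -2 — holds

Answer: Yes, holds for both x = 100 and x = -100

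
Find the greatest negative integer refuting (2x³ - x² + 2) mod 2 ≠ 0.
Testing negative integers from -1 downward:
x = -1: LHS = (2·(-1)³ - (-1)² + 2) mod 2 = (-1) mod 2 = 1; 1 ≠ 0 — holds
x = -2: LHS = (2·(-2)³ - (-2)² + 2) mod 2 = (-18) mod 2 = 0; 0 ≠ 0 — FAILS  ← closest negative counterexample to 0

Answer: x = -2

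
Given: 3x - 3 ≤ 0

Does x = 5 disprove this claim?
Substitute x = 5 into the relation:
x = 5: LHS = 3·5 - 3 = 12; 12 ≤ 0 — FAILS

Since the claim fails at x = 5, this value is a counterexample.

Answer: Yes, x = 5 is a counterexample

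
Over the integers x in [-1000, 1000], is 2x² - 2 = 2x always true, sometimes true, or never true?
Track d = LHS − RHS over the integers in [-1000, 1000]. Equality would need d = 0, but d changes sign only between consecutive integers, jumping over 0:
x = -1: LHS = 2·(-1)² - 2 = 0, RHS = 2·(-1) = -2; 0 = -2 — FAILS  (d = 2)
x = 0: LHS = 2·0² - 2 = -2, RHS = 2·0 = 0; -2 = 0 — FAILS  (d = -2)
x = 1: LHS = 2·1² - 2 = 0, RHS = 2·1 = 2; 0 = 2 — FAILS  (d = -2)
x = 2: LHS = 2·2² - 2 = 6, RHS = 2·2 = 4; 6 = 4 — FAILS  (d = 2)
Away from these crossings d keeps a constant sign, and checking every integer in [-1000, 1000] confirms d ≠ 0 throughout. Hence the two sides are never equal, so the claimed relation (=) fails for every integer in [-1000, 1000].

No integer in the range satisfies it.

Answer: Never true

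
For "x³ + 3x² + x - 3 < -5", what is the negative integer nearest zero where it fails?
Testing negative integers from -1 downward:
x = -1: LHS = (-1)³ + 3·(-1)² + (-1) - 3 = -2; -2 < -5 — FAILS  ← closest negative counterexample to 0

Answer: x = -1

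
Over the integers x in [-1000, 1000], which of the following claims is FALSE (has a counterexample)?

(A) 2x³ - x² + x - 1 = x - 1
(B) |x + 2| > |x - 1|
(A) x = 1: LHS = 2·1³ - 1² + 1 - 1 = 1, RHS = 1 - 1 = 0; 1 = 0 — FAILS
(B) x = -1: LHS = |(-1) + 2| = |1| = 1, RHS = |(-1) - 1| = |-2| = 2; 1 > 2 — FAILS

Answer: Both A and B are false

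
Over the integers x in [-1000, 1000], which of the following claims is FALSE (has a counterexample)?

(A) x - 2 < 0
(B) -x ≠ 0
(A) x = 2: LHS = 2 - 2 = 0; 0 < 0 — FAILS
(B) x = 0: LHS = -0 = 0; 0 ≠ 0 — FAILS

Answer: Both A and B are false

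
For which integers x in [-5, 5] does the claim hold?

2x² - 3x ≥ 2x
Holds for: {-5, -4, -3, -2, -1, 0, 3, 4, 5}
Fails for: {1, 2}

Answer: {-5, -4, -3, -2, -1, 0, 3, 4, 5}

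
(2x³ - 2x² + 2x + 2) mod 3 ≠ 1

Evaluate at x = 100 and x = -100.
x = 100: LHS = (2·100³ - 2·100² + 2·100 + 2) mod 3 = 1980202 mod 3 = 1; 1 ≠ 1 — FAILS
x = -100: LHS = (2·(-100)³ - 2·(-100)² + 2·(-100) + 2) mod 3 = (-2020198) mod 3 = 2; 2 ≠ 1 — holds

Answer: Partially: fails for x = 100, holds for x = -100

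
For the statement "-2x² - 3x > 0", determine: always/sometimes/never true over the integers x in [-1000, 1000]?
Holds at x = -1: LHS = -2·(-1)² - 3·(-1) = 1; 1 > 0 — holds
Fails at x = 0: LHS = -2·0² - 3·0 = 0; 0 > 0 — FAILS
It is satisfied by some integers in the range but not all.

Answer: Sometimes true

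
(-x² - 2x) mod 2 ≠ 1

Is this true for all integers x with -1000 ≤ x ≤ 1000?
The claim fails at x = 1:
x = 1: LHS = (-1² - 2·1) mod 2 = (-3) mod 2 = 1; 1 ≠ 1 — FAILS

Because a single integer refutes it, the statement is false.

Answer: False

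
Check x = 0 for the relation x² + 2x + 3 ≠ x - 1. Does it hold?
x = 0: LHS = 0² + 2·0 + 3 = 3, RHS = 0 - 1 = -1; 3 ≠ -1 — holds

The relation is satisfied at x = 0.

Answer: Yes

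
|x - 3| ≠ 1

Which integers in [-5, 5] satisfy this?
Holds for: {-5, -4, -3, -2, -1, 0, 1, 3, 5}
Fails for: {2, 4}

Answer: {-5, -4, -3, -2, -1, 0, 1, 3, 5}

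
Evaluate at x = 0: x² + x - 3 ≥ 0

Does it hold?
x = 0: LHS = 0² + 0 - 3 = -3; -3 ≥ 0 — FAILS

The relation fails at x = 0, so x = 0 is a counterexample.

Answer: No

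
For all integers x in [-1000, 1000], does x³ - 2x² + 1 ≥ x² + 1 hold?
The claim fails at x = 1:
x = 1: LHS = 1³ - 2·1² + 1 = 0, RHS = 1² + 1 = 2; 0 ≥ 2 — FAILS

Because a single integer refutes it, the statement is false.

Answer: False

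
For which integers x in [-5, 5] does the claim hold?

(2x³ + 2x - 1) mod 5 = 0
Holds for: {-1, 4}
Fails for: {-5, -4, -3, -2, 0, 1, 2, 3, 5}

Answer: {-1, 4}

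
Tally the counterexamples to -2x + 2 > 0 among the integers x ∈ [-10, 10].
Counterexamples in [-10, 10]: {1, 2, 3, 4, 5, 6, 7, 8, 9, 10}.

Counting them gives 10 values.

Answer: 10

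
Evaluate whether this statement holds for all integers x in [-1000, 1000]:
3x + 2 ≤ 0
The claim fails at x = 0:
x = 0: LHS = 3·0 + 2 = 2; 2 ≤ 0 — FAILS

Because a single integer refutes it, the statement is false.

Answer: False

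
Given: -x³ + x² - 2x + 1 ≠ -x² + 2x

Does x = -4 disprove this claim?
Substitute x = -4 into the relation:
x = -4: LHS = -(-4)³ + (-4)² - 2·(-4) + 1 = 89, RHS = -(-4)² + 2·(-4) = -24; 89 ≠ -24 — holds

The relation holds at x = -4, so it is not a counterexample.

Answer: No, x = -4 is not a counterexample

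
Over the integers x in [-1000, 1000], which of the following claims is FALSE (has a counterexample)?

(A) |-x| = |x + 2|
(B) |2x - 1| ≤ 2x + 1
(A) x = 0: LHS = |-0| = |0| = 0, RHS = |0 + 2| = |2| = 2; 0 = 2 — FAILS
(B) x = -1: LHS = |2·(-1) - 1| = |-3| = 3, RHS = 2·(-1) + 1 = -1; 3 ≤ -1 — FAILS

Answer: Both A and B are false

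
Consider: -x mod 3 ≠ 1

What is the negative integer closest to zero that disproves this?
Testing negative integers from -1 downward:
x = -1: LHS = (-(-1)) mod 3 = 1 mod 3 = 1; 1 ≠ 1 — FAILS  ← closest negative counterexample to 0

Answer: x = -1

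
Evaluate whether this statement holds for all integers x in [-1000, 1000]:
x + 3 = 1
The claim fails at x = 0:
x = 0: LHS = 0 + 3 = 3; 3 = 1 — FAILS

Because a single integer refutes it, the statement is false.

Answer: False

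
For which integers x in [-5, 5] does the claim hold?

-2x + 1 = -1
Holds for: {1}
Fails for: {-5, -4, -3, -2, -1, 0, 2, 3, 4, 5}

Answer: {1}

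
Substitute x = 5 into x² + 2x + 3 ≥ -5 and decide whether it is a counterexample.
Substitute x = 5 into the relation:
x = 5: LHS = 5² + 2·5 + 3 = 38; 38 ≥ -5 — holds

The relation holds at x = 5, so it is not a counterexample.

Answer: No, x = 5 is not a counterexample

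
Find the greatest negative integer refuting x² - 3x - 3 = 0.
Testing negative integers from -1 downward:
x = -1: LHS = (-1)² - 3·(-1) - 3 = 1; 1 = 0 — FAILS  ← closest negative counterexample to 0

Answer: x = -1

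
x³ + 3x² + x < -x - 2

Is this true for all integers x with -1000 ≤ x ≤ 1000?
The claim fails at x = 0:
x = 0: LHS = 0³ + 3·0² + 0 = 0, RHS = -0 - 2 = -2; 0 < -2 — FAILS

Because a single integer refutes it, the statement is false.

Answer: False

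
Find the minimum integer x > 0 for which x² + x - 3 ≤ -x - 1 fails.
Testing positive integers:
x = 1: LHS = 1² + 1 - 3 = -1, RHS = -1 - 1 = -2; -1 ≤ -2 — FAILS  ← smallest positive counterexample

Answer: x = 1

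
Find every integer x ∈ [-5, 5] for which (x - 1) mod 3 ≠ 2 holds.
Holds for: {-5, -4, -2, -1, 1, 2, 4, 5}
Fails for: {-3, 0, 3}

Answer: {-5, -4, -2, -1, 1, 2, 4, 5}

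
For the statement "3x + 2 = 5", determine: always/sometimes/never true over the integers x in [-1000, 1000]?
Holds at x = 1: LHS = 3·1 + 2 = 5; 5 = 5 — holds
Fails at x = 0: LHS = 3·0 + 2 = 2; 2 = 5 — FAILS
It is satisfied by some integers in the range but not all.

Answer: Sometimes true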